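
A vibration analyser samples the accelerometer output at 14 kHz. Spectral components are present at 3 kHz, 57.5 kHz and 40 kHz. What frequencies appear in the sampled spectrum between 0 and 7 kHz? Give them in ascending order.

1.5 kHz, 2 kHz, 3 kHz

fs/2 = 7 kHz.
3 kHz ≤ fs/2 = 7 kHz, passes unchanged.
57.5 kHz mod fs = 1.5 kHz.
1.5 kHz ≤ fs/2 = 7 kHz, appears at 1.5 kHz.
40 kHz mod fs = 12 kHz.
12 kHz > fs/2 = 7 kHz, folds to fs − 12 kHz = 2 kHz.
Distinct values: {1.5 kHz, 2 kHz, 3 kHz}.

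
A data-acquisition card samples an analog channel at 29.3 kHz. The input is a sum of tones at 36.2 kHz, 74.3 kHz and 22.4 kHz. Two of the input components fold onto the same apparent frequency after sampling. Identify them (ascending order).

fs/2 = 14.65 kHz.
36.2 kHz mod fs = 6.9 kHz.
6.9 kHz ≤ fs/2 = 14.65 kHz, appears at 6.9 kHz.
74.3 kHz mod fs = 15.7 kHz.
15.7 kHz > fs/2 = 14.65 kHz, folds to fs − 15.7 kHz = 13.6 kHz.
22.4 kHz > fs/2 = 14.65 kHz, folds to fs − 22.4 kHz = 6.9 kHz.
22.4 kHz and 36.2 kHz both map to 6.9 kHz.

22.4 kHz, 36.2 kHz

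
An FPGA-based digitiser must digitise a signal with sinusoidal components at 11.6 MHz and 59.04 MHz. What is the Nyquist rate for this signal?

118.08 MHz

Highest-frequency component: 59.04 MHz.
Nyquist rate = 2 × 59.04 MHz = 118.08 MHz.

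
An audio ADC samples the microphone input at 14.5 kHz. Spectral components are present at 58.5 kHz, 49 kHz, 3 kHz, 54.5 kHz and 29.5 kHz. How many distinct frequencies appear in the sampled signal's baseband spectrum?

4

fs/2 = 7.25 kHz.
58.5 kHz mod fs = 0.5 kHz.
0.5 kHz ≤ fs/2 = 7.25 kHz, appears at 0.5 kHz.
49 kHz mod fs = 5.5 kHz.
5.5 kHz ≤ fs/2 = 7.25 kHz, appears at 5.5 kHz.
3 kHz ≤ fs/2 = 7.25 kHz, passes unchanged.
54.5 kHz mod fs = 11 kHz.
11 kHz > fs/2 = 7.25 kHz, folds to fs − 11 kHz = 3.5 kHz.
29.5 kHz mod fs = 0.5 kHz.
0.5 kHz ≤ fs/2 = 7.25 kHz, appears at 0.5 kHz.
Distinct values: {0.5 kHz, 3 kHz, 3.5 kHz, 5.5 kHz} → 4.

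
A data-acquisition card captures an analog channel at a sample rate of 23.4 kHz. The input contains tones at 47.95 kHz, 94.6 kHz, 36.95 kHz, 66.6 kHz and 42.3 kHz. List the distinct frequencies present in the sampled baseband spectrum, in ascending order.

1 kHz, 1.15 kHz, 3.6 kHz, 4.5 kHz, 9.85 kHz

fs/2 = 11.7 kHz.
47.95 kHz mod fs = 1.15 kHz.
1.15 kHz ≤ fs/2 = 11.7 kHz, appears at 1.15 kHz.
94.6 kHz mod fs = 1 kHz.
1 kHz ≤ fs/2 = 11.7 kHz, appears at 1 kHz.
36.95 kHz mod fs = 13.55 kHz.
13.55 kHz > fs/2 = 11.7 kHz, folds to fs − 13.55 kHz = 9.85 kHz.
66.6 kHz mod fs = 19.8 kHz.
19.8 kHz > fs/2 = 11.7 kHz, folds to fs − 19.8 kHz = 3.6 kHz.
42.3 kHz mod fs = 18.9 kHz.
18.9 kHz > fs/2 = 11.7 kHz, folds to fs − 18.9 kHz = 4.5 kHz.
Distinct values: {1 kHz, 1.15 kHz, 3.6 kHz, 4.5 kHz, 9.85 kHz}.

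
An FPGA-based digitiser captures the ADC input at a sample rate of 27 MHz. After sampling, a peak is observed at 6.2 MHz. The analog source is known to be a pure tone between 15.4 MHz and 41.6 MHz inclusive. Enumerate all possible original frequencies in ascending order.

Frequencies that alias to 6.2 MHz are k·fs ± 6.2 MHz for integer k ≥ 0.
k=0: 6.2 MHz.
k=1: 20.8 MHz, 33.2 MHz.
k=2: 47.8 MHz, 60.2 MHz.
Within [15.4 MHz, 41.6 MHz]: 20.8 MHz, 33.2 MHz.

20.8 MHz, 33.2 MHz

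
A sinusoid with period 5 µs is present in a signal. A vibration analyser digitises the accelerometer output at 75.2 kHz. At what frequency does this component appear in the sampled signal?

T = 5 µs → f = 1/T = 200 kHz.
200 kHz mod fs = 49.6 kHz.
49.6 kHz > fs/2 = 37.6 kHz, folds to fs − 49.6 kHz = 25.6 kHz.

25.6 kHz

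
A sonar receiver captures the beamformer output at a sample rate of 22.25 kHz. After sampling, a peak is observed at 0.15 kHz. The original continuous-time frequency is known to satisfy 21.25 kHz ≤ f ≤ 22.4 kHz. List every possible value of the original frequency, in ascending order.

22.1 kHz, 22.4 kHz

Frequencies that alias to 0.15 kHz are k·fs ± 0.15 kHz for integer k ≥ 0.
k=0: 0.15 kHz.
k=1: 22.1 kHz, 22.4 kHz.
k=2: 44.35 kHz, 44.65 kHz.
Within [21.25 kHz, 22.4 kHz]: 22.1 kHz, 22.4 kHz.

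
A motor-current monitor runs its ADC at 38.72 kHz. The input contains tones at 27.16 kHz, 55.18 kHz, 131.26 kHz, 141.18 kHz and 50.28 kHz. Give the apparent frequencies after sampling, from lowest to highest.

fs/2 = 19.36 kHz.
27.16 kHz > fs/2 = 19.36 kHz, folds to fs − 27.16 kHz = 11.56 kHz.
55.18 kHz mod fs = 16.46 kHz.
16.46 kHz ≤ fs/2 = 19.36 kHz, appears at 16.46 kHz.
131.26 kHz mod fs = 15.1 kHz.
15.1 kHz ≤ fs/2 = 19.36 kHz, appears at 15.1 kHz.
141.18 kHz mod fs = 25.02 kHz.
25.02 kHz > fs/2 = 19.36 kHz, folds to fs − 25.02 kHz = 13.7 kHz.
50.28 kHz mod fs = 11.56 kHz.
11.56 kHz ≤ fs/2 = 19.36 kHz, appears at 11.56 kHz.
Distinct values: {11.56 kHz, 13.7 kHz, 15.1 kHz, 16.46 kHz}.

11.56 kHz, 13.7 kHz, 15.1 kHz, 16.46 kHz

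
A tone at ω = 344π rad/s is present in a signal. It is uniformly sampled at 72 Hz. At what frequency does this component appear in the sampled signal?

28 Hz

ω = 344π rad/s → f = ω/(2π) = 172 Hz.
172 Hz mod fs = 28 Hz.
28 Hz ≤ fs/2 = 36 Hz, appears at 28 Hz.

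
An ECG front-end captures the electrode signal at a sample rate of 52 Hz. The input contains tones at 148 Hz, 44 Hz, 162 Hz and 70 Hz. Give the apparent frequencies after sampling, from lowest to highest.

fs/2 = 26 Hz.
148 Hz mod fs = 44 Hz.
44 Hz > fs/2 = 26 Hz, folds to fs − 44 Hz = 8 Hz.
44 Hz > fs/2 = 26 Hz, folds to fs − 44 Hz = 8 Hz.
162 Hz mod fs = 6 Hz.
6 Hz ≤ fs/2 = 26 Hz, appears at 6 Hz.
70 Hz mod fs = 18 Hz.
18 Hz ≤ fs/2 = 26 Hz, appears at 18 Hz.
Distinct values: {6 Hz, 8 Hz, 18 Hz}.

6 Hz, 8 Hz, 18 Hz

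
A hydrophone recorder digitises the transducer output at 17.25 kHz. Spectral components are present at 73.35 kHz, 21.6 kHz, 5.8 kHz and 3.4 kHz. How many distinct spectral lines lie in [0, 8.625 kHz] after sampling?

fs/2 = 8.625 kHz.
73.35 kHz mod fs = 4.35 kHz.
4.35 kHz ≤ fs/2 = 8.625 kHz, appears at 4.35 kHz.
21.6 kHz mod fs = 4.35 kHz.
4.35 kHz ≤ fs/2 = 8.625 kHz, appears at 4.35 kHz.
5.8 kHz ≤ fs/2 = 8.625 kHz, passes unchanged.
3.4 kHz ≤ fs/2 = 8.625 kHz, passes unchanged.
Distinct values: {3.4 kHz, 4.35 kHz, 5.8 kHz} → 3.

3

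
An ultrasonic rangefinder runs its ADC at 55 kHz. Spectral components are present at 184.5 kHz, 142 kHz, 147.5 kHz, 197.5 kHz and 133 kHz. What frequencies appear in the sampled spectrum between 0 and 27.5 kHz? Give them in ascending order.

fs/2 = 27.5 kHz.
184.5 kHz mod fs = 19.5 kHz.
19.5 kHz ≤ fs/2 = 27.5 kHz, appears at 19.5 kHz.
142 kHz mod fs = 32 kHz.
32 kHz > fs/2 = 27.5 kHz, folds to fs − 32 kHz = 23 kHz.
147.5 kHz mod fs = 37.5 kHz.
37.5 kHz > fs/2 = 27.5 kHz, folds to fs − 37.5 kHz = 17.5 kHz.
197.5 kHz mod fs = 32.5 kHz.
32.5 kHz > fs/2 = 27.5 kHz, folds to fs − 32.5 kHz = 22.5 kHz.
133 kHz mod fs = 23 kHz.
23 kHz ≤ fs/2 = 27.5 kHz, appears at 23 kHz.
Distinct values: {17.5 kHz, 19.5 kHz, 22.5 kHz, 23 kHz}.

17.5 kHz, 19.5 kHz, 22.5 kHz, 23 kHz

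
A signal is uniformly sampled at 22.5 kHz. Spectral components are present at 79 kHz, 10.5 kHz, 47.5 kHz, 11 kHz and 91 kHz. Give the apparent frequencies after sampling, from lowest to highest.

fs/2 = 11.25 kHz.
79 kHz mod fs = 11.5 kHz.
11.5 kHz > fs/2 = 11.25 kHz, folds to fs − 11.5 kHz = 11 kHz.
10.5 kHz ≤ fs/2 = 11.25 kHz, passes unchanged.
47.5 kHz mod fs = 2.5 kHz.
2.5 kHz ≤ fs/2 = 11.25 kHz, appears at 2.5 kHz.
11 kHz ≤ fs/2 = 11.25 kHz, passes unchanged.
91 kHz mod fs = 1 kHz.
1 kHz ≤ fs/2 = 11.25 kHz, appears at 1 kHz.
Distinct values: {1 kHz, 2.5 kHz, 10.5 kHz, 11 kHz}.

1 kHz, 2.5 kHz, 10.5 kHz, 11 kHz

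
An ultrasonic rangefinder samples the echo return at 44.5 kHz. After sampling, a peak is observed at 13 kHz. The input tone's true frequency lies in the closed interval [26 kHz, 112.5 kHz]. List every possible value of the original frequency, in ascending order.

31.5 kHz, 57.5 kHz, 76 kHz, 102 kHz

Frequencies that alias to 13 kHz are k·fs ± 13 kHz for integer k ≥ 0.
k=0: 13 kHz.
k=1: 31.5 kHz, 57.5 kHz.
k=2: 76 kHz, 102 kHz.
k=3: 120.5 kHz, 146.5 kHz.
Within [26 kHz, 112.5 kHz]: 31.5 kHz, 57.5 kHz, 76 kHz, 102 kHz.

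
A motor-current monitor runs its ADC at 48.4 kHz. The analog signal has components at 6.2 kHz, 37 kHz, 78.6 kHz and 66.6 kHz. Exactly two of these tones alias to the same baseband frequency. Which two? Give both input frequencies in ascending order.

fs/2 = 24.2 kHz.
6.2 kHz ≤ fs/2 = 24.2 kHz, passes unchanged.
37 kHz > fs/2 = 24.2 kHz, folds to fs − 37 kHz = 11.4 kHz.
78.6 kHz mod fs = 30.2 kHz.
30.2 kHz > fs/2 = 24.2 kHz, folds to fs − 30.2 kHz = 18.2 kHz.
66.6 kHz mod fs = 18.2 kHz.
18.2 kHz ≤ fs/2 = 24.2 kHz, appears at 18.2 kHz.
66.6 kHz and 78.6 kHz both map to 18.2 kHz.

66.6 kHz, 78.6 kHz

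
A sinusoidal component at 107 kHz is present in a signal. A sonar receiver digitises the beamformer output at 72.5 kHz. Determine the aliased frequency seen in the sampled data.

34.5 kHz

107 kHz mod fs = 34.5 kHz.
34.5 kHz ≤ fs/2 = 36.25 kHz, appears at 34.5 kHz.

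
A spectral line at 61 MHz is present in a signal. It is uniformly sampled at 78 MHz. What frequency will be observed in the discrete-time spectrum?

17 MHz

61 MHz > fs/2 = 39 MHz, folds to fs − 61 MHz = 17 MHz.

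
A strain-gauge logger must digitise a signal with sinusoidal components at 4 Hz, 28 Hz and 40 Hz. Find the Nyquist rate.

80 Hz

Highest-frequency component: 40 Hz.
Nyquist rate = 2 × 40 Hz = 80 Hz.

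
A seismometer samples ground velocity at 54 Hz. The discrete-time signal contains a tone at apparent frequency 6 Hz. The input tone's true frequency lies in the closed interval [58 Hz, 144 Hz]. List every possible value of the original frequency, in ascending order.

60 Hz, 102 Hz, 114 Hz

Frequencies that alias to 6 Hz are k·fs ± 6 Hz for integer k ≥ 0.
k=0: 6 Hz.
k=1: 48 Hz, 60 Hz.
k=2: 102 Hz, 114 Hz.
k=3: 156 Hz, 168 Hz.
Within [58 Hz, 144 Hz]: 60 Hz, 102 Hz, 114 Hz.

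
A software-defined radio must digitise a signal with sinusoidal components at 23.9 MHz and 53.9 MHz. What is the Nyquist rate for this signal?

Highest-frequency component: 53.9 MHz.
Nyquist rate = 2 × 53.9 MHz = 107.8 MHz.

107.8 MHz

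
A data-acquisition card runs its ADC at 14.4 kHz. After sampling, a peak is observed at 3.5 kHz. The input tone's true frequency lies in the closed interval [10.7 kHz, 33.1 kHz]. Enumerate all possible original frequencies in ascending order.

10.9 kHz, 17.9 kHz, 25.3 kHz, 32.3 kHz

Frequencies that alias to 3.5 kHz are k·fs ± 3.5 kHz for integer k ≥ 0.
k=0: 3.5 kHz.
k=1: 10.9 kHz, 17.9 kHz.
k=2: 25.3 kHz, 32.3 kHz.
k=3: 39.7 kHz, 46.7 kHz.
Within [10.7 kHz, 33.1 kHz]: 10.9 kHz, 17.9 kHz, 25.3 kHz, 32.3 kHz.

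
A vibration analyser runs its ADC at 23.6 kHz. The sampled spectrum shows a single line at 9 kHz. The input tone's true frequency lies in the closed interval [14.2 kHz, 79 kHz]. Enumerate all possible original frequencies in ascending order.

Frequencies that alias to 9 kHz are k·fs ± 9 kHz for integer k ≥ 0.
k=0: 9 kHz.
k=1: 14.6 kHz, 32.6 kHz.
k=2: 38.2 kHz, 56.2 kHz.
k=3: 61.8 kHz, 79.8 kHz.
k=4: 85.4 kHz, 103.4 kHz.
Within [14.2 kHz, 79 kHz]: 14.6 kHz, 32.6 kHz, 38.2 kHz, 56.2 kHz, 61.8 kHz.

14.6 kHz, 32.6 kHz, 38.2 kHz, 56.2 kHz, 61.8 kHz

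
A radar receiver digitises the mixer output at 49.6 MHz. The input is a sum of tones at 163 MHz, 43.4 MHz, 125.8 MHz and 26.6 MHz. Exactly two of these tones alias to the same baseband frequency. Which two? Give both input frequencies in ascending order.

fs/2 = 24.8 MHz.
163 MHz mod fs = 14.2 MHz.
14.2 MHz ≤ fs/2 = 24.8 MHz, appears at 14.2 MHz.
43.4 MHz > fs/2 = 24.8 MHz, folds to fs − 43.4 MHz = 6.2 MHz.
125.8 MHz mod fs = 26.6 MHz.
26.6 MHz > fs/2 = 24.8 MHz, folds to fs − 26.6 MHz = 23 MHz.
26.6 MHz > fs/2 = 24.8 MHz, folds to fs − 26.6 MHz = 23 MHz.
26.6 MHz and 125.8 MHz both map to 23 MHz.

26.6 MHz, 125.8 MHz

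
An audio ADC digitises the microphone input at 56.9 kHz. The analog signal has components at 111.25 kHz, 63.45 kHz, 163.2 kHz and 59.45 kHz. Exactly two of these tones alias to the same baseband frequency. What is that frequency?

fs/2 = 28.45 kHz.
111.25 kHz mod fs = 54.35 kHz.
54.35 kHz > fs/2 = 28.45 kHz, folds to fs − 54.35 kHz = 2.55 kHz.
63.45 kHz mod fs = 6.55 kHz.
6.55 kHz ≤ fs/2 = 28.45 kHz, appears at 6.55 kHz.
163.2 kHz mod fs = 49.4 kHz.
49.4 kHz > fs/2 = 28.45 kHz, folds to fs − 49.4 kHz = 7.5 kHz.
59.45 kHz mod fs = 2.55 kHz.
2.55 kHz ≤ fs/2 = 28.45 kHz, appears at 2.55 kHz.
59.45 kHz and 111.25 kHz both map to 2.55 kHz.

2.55 kHz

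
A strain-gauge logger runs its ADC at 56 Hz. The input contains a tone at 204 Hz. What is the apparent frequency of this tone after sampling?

204 Hz mod fs = 36 Hz.
36 Hz > fs/2 = 28 Hz, folds to fs − 36 Hz = 20 Hz.

20 Hz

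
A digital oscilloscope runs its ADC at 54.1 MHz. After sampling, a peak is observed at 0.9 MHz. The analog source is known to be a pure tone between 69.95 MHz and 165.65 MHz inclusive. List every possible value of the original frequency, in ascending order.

107.3 MHz, 109.1 MHz, 161.4 MHz, 163.2 MHz

Frequencies that alias to 0.9 MHz are k·fs ± 0.9 MHz for integer k ≥ 0.
k=0: 0.9 MHz.
k=1: 53.2 MHz, 55 MHz.
k=2: 107.3 MHz, 109.1 MHz.
k=3: 161.4 MHz, 163.2 MHz.
k=4: 215.5 MHz, 217.3 MHz.
Within [69.95 MHz, 165.65 MHz]: 107.3 MHz, 109.1 MHz, 161.4 MHz, 163.2 MHz.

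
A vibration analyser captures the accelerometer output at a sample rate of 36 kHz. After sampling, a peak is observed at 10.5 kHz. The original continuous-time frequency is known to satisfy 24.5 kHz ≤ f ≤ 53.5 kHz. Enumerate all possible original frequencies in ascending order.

Frequencies that alias to 10.5 kHz are k·fs ± 10.5 kHz for integer k ≥ 0.
k=0: 10.5 kHz.
k=1: 25.5 kHz, 46.5 kHz.
k=2: 61.5 kHz, 82.5 kHz.
Within [24.5 kHz, 53.5 kHz]: 25.5 kHz, 46.5 kHz.

25.5 kHz, 46.5 kHz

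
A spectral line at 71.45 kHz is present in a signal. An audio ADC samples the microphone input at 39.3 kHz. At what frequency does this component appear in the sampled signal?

71.45 kHz mod fs = 32.15 kHz.
32.15 kHz > fs/2 = 19.65 kHz, folds to fs − 32.15 kHz = 7.15 kHz.

7.15 kHz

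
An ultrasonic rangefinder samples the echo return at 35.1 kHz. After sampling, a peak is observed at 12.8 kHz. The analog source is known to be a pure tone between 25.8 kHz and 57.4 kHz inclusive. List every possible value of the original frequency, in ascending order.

Frequencies that alias to 12.8 kHz are k·fs ± 12.8 kHz for integer k ≥ 0.
k=0: 12.8 kHz.
k=1: 22.3 kHz, 47.9 kHz.
k=2: 57.4 kHz, 83 kHz.
k=3: 92.5 kHz, 118.1 kHz.
Within [25.8 kHz, 57.4 kHz]: 47.9 kHz, 57.4 kHz.

47.9 kHz, 57.4 kHz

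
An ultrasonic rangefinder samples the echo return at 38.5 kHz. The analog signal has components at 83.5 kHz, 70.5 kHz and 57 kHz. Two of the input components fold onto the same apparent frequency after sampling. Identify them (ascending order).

fs/2 = 19.25 kHz.
83.5 kHz mod fs = 6.5 kHz.
6.5 kHz ≤ fs/2 = 19.25 kHz, appears at 6.5 kHz.
70.5 kHz mod fs = 32 kHz.
32 kHz > fs/2 = 19.25 kHz, folds to fs − 32 kHz = 6.5 kHz.
57 kHz mod fs = 18.5 kHz.
18.5 kHz ≤ fs/2 = 19.25 kHz, appears at 18.5 kHz.
70.5 kHz and 83.5 kHz both map to 6.5 kHz.

70.5 kHz, 83.5 kHz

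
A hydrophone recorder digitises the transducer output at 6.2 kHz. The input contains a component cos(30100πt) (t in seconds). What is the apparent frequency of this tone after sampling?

ω = 30100π rad/s → f = ω/(2π) = 15050 Hz = 15.05 kHz.
15.05 kHz mod fs = 2.65 kHz.
2.65 kHz ≤ fs/2 = 3.1 kHz, appears at 2.65 kHz.

2.65 kHz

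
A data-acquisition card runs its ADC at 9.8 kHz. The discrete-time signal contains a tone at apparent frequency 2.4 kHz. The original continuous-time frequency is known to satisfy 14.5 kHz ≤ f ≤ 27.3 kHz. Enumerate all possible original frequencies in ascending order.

Frequencies that alias to 2.4 kHz are k·fs ± 2.4 kHz for integer k ≥ 0.
k=0: 2.4 kHz.
k=1: 7.4 kHz, 12.2 kHz.
k=2: 17.2 kHz, 22 kHz.
k=3: 27 kHz, 31.8 kHz.
k=4: 36.8 kHz, 41.6 kHz.
Within [14.5 kHz, 27.3 kHz]: 17.2 kHz, 22 kHz, 27 kHz.

17.2 kHz, 22 kHz, 27 kHz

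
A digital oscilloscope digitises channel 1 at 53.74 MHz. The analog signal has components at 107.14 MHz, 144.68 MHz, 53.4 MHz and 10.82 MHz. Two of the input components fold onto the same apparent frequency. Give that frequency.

fs/2 = 26.87 MHz.
107.14 MHz mod fs = 53.4 MHz.
53.4 MHz > fs/2 = 26.87 MHz, folds to fs − 53.4 MHz = 0.34 MHz.
144.68 MHz mod fs = 37.2 MHz.
37.2 MHz > fs/2 = 26.87 MHz, folds to fs − 37.2 MHz = 16.54 MHz.
53.4 MHz > fs/2 = 26.87 MHz, folds to fs − 53.4 MHz = 0.34 MHz.
10.82 MHz ≤ fs/2 = 26.87 MHz, passes unchanged.
53.4 MHz and 107.14 MHz both map to 0.34 MHz.

0.34 MHz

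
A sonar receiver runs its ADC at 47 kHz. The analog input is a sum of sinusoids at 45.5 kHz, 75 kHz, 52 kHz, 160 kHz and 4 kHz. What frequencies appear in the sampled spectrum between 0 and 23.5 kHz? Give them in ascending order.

1.5 kHz, 4 kHz, 5 kHz, 19 kHz

fs/2 = 23.5 kHz.
45.5 kHz > fs/2 = 23.5 kHz, folds to fs − 45.5 kHz = 1.5 kHz.
75 kHz mod fs = 28 kHz.
28 kHz > fs/2 = 23.5 kHz, folds to fs − 28 kHz = 19 kHz.
52 kHz mod fs = 5 kHz.
5 kHz ≤ fs/2 = 23.5 kHz, appears at 5 kHz.
160 kHz mod fs = 19 kHz.
19 kHz ≤ fs/2 = 23.5 kHz, appears at 19 kHz.
4 kHz ≤ fs/2 = 23.5 kHz, passes unchanged.
Distinct values: {1.5 kHz, 4 kHz, 5 kHz, 19 kHz}.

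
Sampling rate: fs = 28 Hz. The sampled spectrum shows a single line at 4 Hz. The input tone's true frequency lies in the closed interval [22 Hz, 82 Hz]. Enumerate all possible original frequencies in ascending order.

24 Hz, 32 Hz, 52 Hz, 60 Hz, 80 Hz

Frequencies that alias to 4 Hz are k·fs ± 4 Hz for integer k ≥ 0.
k=0: 4 Hz.
k=1: 24 Hz, 32 Hz.
k=2: 52 Hz, 60 Hz.
k=3: 80 Hz, 88 Hz.
k=4: 108 Hz, 116 Hz.
Within [22 Hz, 82 Hz]: 24 Hz, 32 Hz, 52 Hz, 60 Hz, 80 Hz.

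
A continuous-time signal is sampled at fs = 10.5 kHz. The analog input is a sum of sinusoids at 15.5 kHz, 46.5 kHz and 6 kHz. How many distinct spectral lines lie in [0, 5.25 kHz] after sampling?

fs/2 = 5.25 kHz.
15.5 kHz mod fs = 5 kHz.
5 kHz ≤ fs/2 = 5.25 kHz, appears at 5 kHz.
46.5 kHz mod fs = 4.5 kHz.
4.5 kHz ≤ fs/2 = 5.25 kHz, appears at 4.5 kHz.
6 kHz > fs/2 = 5.25 kHz, folds to fs − 6 kHz = 4.5 kHz.
Distinct values: {4.5 kHz, 5 kHz} → 2.

2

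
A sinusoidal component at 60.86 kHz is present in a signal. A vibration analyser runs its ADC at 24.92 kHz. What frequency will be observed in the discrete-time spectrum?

60.86 kHz mod fs = 11.02 kHz.
11.02 kHz ≤ fs/2 = 12.46 kHz, appears at 11.02 kHz.

11.02 kHz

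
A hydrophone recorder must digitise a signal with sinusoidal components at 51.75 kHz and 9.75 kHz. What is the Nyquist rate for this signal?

Highest-frequency component: 51.75 kHz.
Nyquist rate = 2 × 51.75 kHz = 103.5 kHz.

103.5 kHz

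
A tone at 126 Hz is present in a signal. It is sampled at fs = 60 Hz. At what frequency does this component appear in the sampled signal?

6 Hz

126 Hz mod fs = 6 Hz.
6 Hz ≤ fs/2 = 30 Hz, appears at 6 Hz.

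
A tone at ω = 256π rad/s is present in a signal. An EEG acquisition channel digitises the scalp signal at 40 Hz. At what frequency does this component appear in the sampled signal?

8 Hz

ω = 256π rad/s → f = ω/(2π) = 128 Hz.
128 Hz mod fs = 8 Hz.
8 Hz ≤ fs/2 = 20 Hz, appears at 8 Hz.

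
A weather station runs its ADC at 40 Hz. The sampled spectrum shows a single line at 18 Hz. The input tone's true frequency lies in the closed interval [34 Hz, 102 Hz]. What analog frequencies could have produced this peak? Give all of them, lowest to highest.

Frequencies that alias to 18 Hz are k·fs ± 18 Hz for integer k ≥ 0.
k=0: 18 Hz.
k=1: 22 Hz, 58 Hz.
k=2: 62 Hz, 98 Hz.
k=3: 102 Hz, 138 Hz.
k=4: 142 Hz, 178 Hz.
Within [34 Hz, 102 Hz]: 58 Hz, 62 Hz, 98 Hz, 102 Hz.

58 Hz, 62 Hz, 98 Hz, 102 Hz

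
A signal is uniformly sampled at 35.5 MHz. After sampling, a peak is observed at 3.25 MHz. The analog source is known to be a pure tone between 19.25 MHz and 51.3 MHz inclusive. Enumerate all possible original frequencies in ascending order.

Frequencies that alias to 3.25 MHz are k·fs ± 3.25 MHz for integer k ≥ 0.
k=0: 3.25 MHz.
k=1: 32.25 MHz, 38.75 MHz.
k=2: 67.75 MHz, 74.25 MHz.
Within [19.25 MHz, 51.3 MHz]: 32.25 MHz, 38.75 MHz.

32.25 MHz, 38.75 MHz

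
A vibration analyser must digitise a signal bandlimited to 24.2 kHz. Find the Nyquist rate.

48.4 kHz

Nyquist rate = 2 × 24.2 kHz = 48.4 kHz.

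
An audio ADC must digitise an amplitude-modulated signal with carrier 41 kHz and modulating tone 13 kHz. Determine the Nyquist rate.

108 kHz

AM sidebands sit at fc ± fm = 28 kHz and 54 kHz.
Highest-frequency component: 54 kHz.
Nyquist rate = 2 × 54 kHz = 108 kHz.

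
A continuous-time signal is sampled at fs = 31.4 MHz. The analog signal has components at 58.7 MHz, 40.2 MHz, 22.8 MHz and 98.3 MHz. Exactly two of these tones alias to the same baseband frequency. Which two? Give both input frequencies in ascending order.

fs/2 = 15.7 MHz.
58.7 MHz mod fs = 27.3 MHz.
27.3 MHz > fs/2 = 15.7 MHz, folds to fs − 27.3 MHz = 4.1 MHz.
40.2 MHz mod fs = 8.8 MHz.
8.8 MHz ≤ fs/2 = 15.7 MHz, appears at 8.8 MHz.
22.8 MHz > fs/2 = 15.7 MHz, folds to fs − 22.8 MHz = 8.6 MHz.
98.3 MHz mod fs = 4.1 MHz.
4.1 MHz ≤ fs/2 = 15.7 MHz, appears at 4.1 MHz.
58.7 MHz and 98.3 MHz both map to 4.1 MHz.

58.7 MHz, 98.3 MHz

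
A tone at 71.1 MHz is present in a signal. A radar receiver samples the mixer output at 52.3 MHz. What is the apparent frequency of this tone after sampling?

71.1 MHz mod fs = 18.8 MHz.
18.8 MHz ≤ fs/2 = 26.15 MHz, appears at 18.8 MHz.

18.8 MHz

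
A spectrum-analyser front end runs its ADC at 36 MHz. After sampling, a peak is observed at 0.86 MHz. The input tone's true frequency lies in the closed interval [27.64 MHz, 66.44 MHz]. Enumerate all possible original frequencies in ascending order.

35.14 MHz, 36.86 MHz

Frequencies that alias to 0.86 MHz are k·fs ± 0.86 MHz for integer k ≥ 0.
k=0: 0.86 MHz.
k=1: 35.14 MHz, 36.86 MHz.
k=2: 71.14 MHz, 72.86 MHz.
Within [27.64 MHz, 66.44 MHz]: 35.14 MHz, 36.86 MHz.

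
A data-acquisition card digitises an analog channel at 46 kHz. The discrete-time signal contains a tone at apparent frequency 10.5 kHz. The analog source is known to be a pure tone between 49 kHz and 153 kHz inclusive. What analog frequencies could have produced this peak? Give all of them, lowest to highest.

Frequencies that alias to 10.5 kHz are k·fs ± 10.5 kHz for integer k ≥ 0.
k=0: 10.5 kHz.
k=1: 35.5 kHz, 56.5 kHz.
k=2: 81.5 kHz, 102.5 kHz.
k=3: 127.5 kHz, 148.5 kHz.
k=4: 173.5 kHz, 194.5 kHz.
Within [49 kHz, 153 kHz]: 56.5 kHz, 81.5 kHz, 102.5 kHz, 127.5 kHz, 148.5 kHz.

56.5 kHz, 81.5 kHz, 102.5 kHz, 127.5 kHz, 148.5 kHz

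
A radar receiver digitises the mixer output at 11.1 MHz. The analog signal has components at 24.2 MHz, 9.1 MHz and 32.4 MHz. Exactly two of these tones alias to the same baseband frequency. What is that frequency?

fs/2 = 5.55 MHz.
24.2 MHz mod fs = 2 MHz.
2 MHz ≤ fs/2 = 5.55 MHz, appears at 2 MHz.
9.1 MHz > fs/2 = 5.55 MHz, folds to fs − 9.1 MHz = 2 MHz.
32.4 MHz mod fs = 10.2 MHz.
10.2 MHz > fs/2 = 5.55 MHz, folds to fs − 10.2 MHz = 0.9 MHz.
9.1 MHz and 24.2 MHz both map to 2 MHz.

2 MHz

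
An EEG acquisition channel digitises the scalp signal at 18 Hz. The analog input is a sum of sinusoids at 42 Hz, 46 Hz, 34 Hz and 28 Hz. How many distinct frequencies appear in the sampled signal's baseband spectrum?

3

fs/2 = 9 Hz.
42 Hz mod fs = 6 Hz.
6 Hz ≤ fs/2 = 9 Hz, appears at 6 Hz.
46 Hz mod fs = 10 Hz.
10 Hz > fs/2 = 9 Hz, folds to fs − 10 Hz = 8 Hz.
34 Hz mod fs = 16 Hz.
16 Hz > fs/2 = 9 Hz, folds to fs − 16 Hz = 2 Hz.
28 Hz mod fs = 10 Hz.
10 Hz > fs/2 = 9 Hz, folds to fs − 10 Hz = 8 Hz.
Distinct values: {2 Hz, 6 Hz, 8 Hz} → 3.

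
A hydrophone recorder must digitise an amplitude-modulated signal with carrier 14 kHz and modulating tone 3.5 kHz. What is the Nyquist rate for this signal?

AM sidebands sit at fc ± fm = 10.5 kHz and 17.5 kHz.
Highest-frequency component: 17.5 kHz.
Nyquist rate = 2 × 17.5 kHz = 35 kHz.

35 kHz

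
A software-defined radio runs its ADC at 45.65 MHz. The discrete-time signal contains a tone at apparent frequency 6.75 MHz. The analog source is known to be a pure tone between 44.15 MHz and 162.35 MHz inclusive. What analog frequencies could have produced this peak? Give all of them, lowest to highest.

52.4 MHz, 84.55 MHz, 98.05 MHz, 130.2 MHz, 143.7 MHz

Frequencies that alias to 6.75 MHz are k·fs ± 6.75 MHz for integer k ≥ 0.
k=0: 6.75 MHz.
k=1: 38.9 MHz, 52.4 MHz.
k=2: 84.55 MHz, 98.05 MHz.
k=3: 130.2 MHz, 143.7 MHz.
k=4: 175.85 MHz, 189.35 MHz.
Within [44.15 MHz, 162.35 MHz]: 52.4 MHz, 84.55 MHz, 98.05 MHz, 130.2 MHz, 143.7 MHz.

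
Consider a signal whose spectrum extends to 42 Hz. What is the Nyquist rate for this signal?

84 Hz

Nyquist rate = 2 × 42 Hz = 84 Hz.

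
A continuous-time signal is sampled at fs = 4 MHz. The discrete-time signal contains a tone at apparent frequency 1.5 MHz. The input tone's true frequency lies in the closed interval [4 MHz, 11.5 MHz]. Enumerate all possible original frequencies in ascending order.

5.5 MHz, 6.5 MHz, 9.5 MHz, 10.5 MHz

Frequencies that alias to 1.5 MHz are k·fs ± 1.5 MHz for integer k ≥ 0.
k=0: 1.5 MHz.
k=1: 2.5 MHz, 5.5 MHz.
k=2: 6.5 MHz, 9.5 MHz.
k=3: 10.5 MHz, 13.5 MHz.
k=4: 14.5 MHz, 17.5 MHz.
Within [4 MHz, 11.5 MHz]: 5.5 MHz, 6.5 MHz, 9.5 MHz, 10.5 MHz.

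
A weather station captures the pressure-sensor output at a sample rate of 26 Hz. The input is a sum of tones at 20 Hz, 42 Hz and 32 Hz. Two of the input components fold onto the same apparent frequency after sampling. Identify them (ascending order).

fs/2 = 13 Hz.
20 Hz > fs/2 = 13 Hz, folds to fs − 20 Hz = 6 Hz.
42 Hz mod fs = 16 Hz.
16 Hz > fs/2 = 13 Hz, folds to fs − 16 Hz = 10 Hz.
32 Hz mod fs = 6 Hz.
6 Hz ≤ fs/2 = 13 Hz, appears at 6 Hz.
20 Hz and 32 Hz both map to 6 Hz.

20 Hz, 32 Hz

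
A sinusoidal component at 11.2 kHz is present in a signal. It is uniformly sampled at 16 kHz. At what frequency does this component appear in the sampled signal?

11.2 kHz > fs/2 = 8 kHz, folds to fs − 11.2 kHz = 4.8 kHz.

4.8 kHz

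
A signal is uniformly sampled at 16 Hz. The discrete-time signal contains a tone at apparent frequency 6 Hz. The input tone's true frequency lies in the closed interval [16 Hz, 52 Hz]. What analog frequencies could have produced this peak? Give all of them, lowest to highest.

22 Hz, 26 Hz, 38 Hz, 42 Hz

Frequencies that alias to 6 Hz are k·fs ± 6 Hz for integer k ≥ 0.
k=0: 6 Hz.
k=1: 10 Hz, 22 Hz.
k=2: 26 Hz, 38 Hz.
k=3: 42 Hz, 54 Hz.
k=4: 58 Hz, 70 Hz.
Within [16 Hz, 52 Hz]: 22 Hz, 26 Hz, 38 Hz, 42 Hz.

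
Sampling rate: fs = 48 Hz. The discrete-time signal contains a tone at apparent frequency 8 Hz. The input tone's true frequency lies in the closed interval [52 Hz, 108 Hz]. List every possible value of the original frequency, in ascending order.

Frequencies that alias to 8 Hz are k·fs ± 8 Hz for integer k ≥ 0.
k=0: 8 Hz.
k=1: 40 Hz, 56 Hz.
k=2: 88 Hz, 104 Hz.
k=3: 136 Hz, 152 Hz.
Within [52 Hz, 108 Hz]: 56 Hz, 88 Hz, 104 Hz.

56 Hz, 88 Hz, 104 Hz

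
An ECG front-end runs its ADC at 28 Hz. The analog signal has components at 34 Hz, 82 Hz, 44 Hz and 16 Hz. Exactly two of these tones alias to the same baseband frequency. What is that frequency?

12 Hz

fs/2 = 14 Hz.
34 Hz mod fs = 6 Hz.
6 Hz ≤ fs/2 = 14 Hz, appears at 6 Hz.
82 Hz mod fs = 26 Hz.
26 Hz > fs/2 = 14 Hz, folds to fs − 26 Hz = 2 Hz.
44 Hz mod fs = 16 Hz.
16 Hz > fs/2 = 14 Hz, folds to fs − 16 Hz = 12 Hz.
16 Hz > fs/2 = 14 Hz, folds to fs − 16 Hz = 12 Hz.
16 Hz and 44 Hz both map to 12 Hz.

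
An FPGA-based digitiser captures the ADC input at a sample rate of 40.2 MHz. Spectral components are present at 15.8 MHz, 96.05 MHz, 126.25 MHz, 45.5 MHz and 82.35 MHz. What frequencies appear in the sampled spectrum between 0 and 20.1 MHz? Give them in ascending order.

1.95 MHz, 5.3 MHz, 5.65 MHz, 15.65 MHz, 15.8 MHz

fs/2 = 20.1 MHz.
15.8 MHz ≤ fs/2 = 20.1 MHz, passes unchanged.
96.05 MHz mod fs = 15.65 MHz.
15.65 MHz ≤ fs/2 = 20.1 MHz, appears at 15.65 MHz.
126.25 MHz mod fs = 5.65 MHz.
5.65 MHz ≤ fs/2 = 20.1 MHz, appears at 5.65 MHz.
45.5 MHz mod fs = 5.3 MHz.
5.3 MHz ≤ fs/2 = 20.1 MHz, appears at 5.3 MHz.
82.35 MHz mod fs = 1.95 MHz.
1.95 MHz ≤ fs/2 = 20.1 MHz, appears at 1.95 MHz.
Distinct values: {1.95 MHz, 5.3 MHz, 5.65 MHz, 15.65 MHz, 15.8 MHz}.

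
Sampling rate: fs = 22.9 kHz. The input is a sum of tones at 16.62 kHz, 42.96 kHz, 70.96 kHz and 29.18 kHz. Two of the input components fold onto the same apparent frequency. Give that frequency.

6.28 kHz

fs/2 = 11.45 kHz.
16.62 kHz > fs/2 = 11.45 kHz, folds to fs − 16.62 kHz = 6.28 kHz.
42.96 kHz mod fs = 20.06 kHz.
20.06 kHz > fs/2 = 11.45 kHz, folds to fs − 20.06 kHz = 2.84 kHz.
70.96 kHz mod fs = 2.26 kHz.
2.26 kHz ≤ fs/2 = 11.45 kHz, appears at 2.26 kHz.
29.18 kHz mod fs = 6.28 kHz.
6.28 kHz ≤ fs/2 = 11.45 kHz, appears at 6.28 kHz.
16.62 kHz and 29.18 kHz both map to 6.28 kHz.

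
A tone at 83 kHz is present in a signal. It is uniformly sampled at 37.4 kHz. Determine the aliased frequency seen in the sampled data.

83 kHz mod fs = 8.2 kHz.
8.2 kHz ≤ fs/2 = 18.7 kHz, appears at 8.2 kHz.

8.2 kHz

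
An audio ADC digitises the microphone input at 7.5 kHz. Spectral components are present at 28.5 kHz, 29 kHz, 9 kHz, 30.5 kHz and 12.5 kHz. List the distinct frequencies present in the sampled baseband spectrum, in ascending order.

fs/2 = 3.75 kHz.
28.5 kHz mod fs = 6 kHz.
6 kHz > fs/2 = 3.75 kHz, folds to fs − 6 kHz = 1.5 kHz.
29 kHz mod fs = 6.5 kHz.
6.5 kHz > fs/2 = 3.75 kHz, folds to fs − 6.5 kHz = 1 kHz.
9 kHz mod fs = 1.5 kHz.
1.5 kHz ≤ fs/2 = 3.75 kHz, appears at 1.5 kHz.
30.5 kHz mod fs = 0.5 kHz.
0.5 kHz ≤ fs/2 = 3.75 kHz, appears at 0.5 kHz.
12.5 kHz mod fs = 5 kHz.
5 kHz > fs/2 = 3.75 kHz, folds to fs − 5 kHz = 2.5 kHz.
Distinct values: {0.5 kHz, 1 kHz, 1.5 kHz, 2.5 kHz}.

0.5 kHz, 1 kHz, 1.5 kHz, 2.5 kHz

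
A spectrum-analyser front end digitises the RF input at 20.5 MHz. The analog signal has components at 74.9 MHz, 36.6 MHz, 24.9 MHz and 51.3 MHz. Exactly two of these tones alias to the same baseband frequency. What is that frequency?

4.4 MHz

fs/2 = 10.25 MHz.
74.9 MHz mod fs = 13.4 MHz.
13.4 MHz > fs/2 = 10.25 MHz, folds to fs − 13.4 MHz = 7.1 MHz.
36.6 MHz mod fs = 16.1 MHz.
16.1 MHz > fs/2 = 10.25 MHz, folds to fs − 16.1 MHz = 4.4 MHz.
24.9 MHz mod fs = 4.4 MHz.
4.4 MHz ≤ fs/2 = 10.25 MHz, appears at 4.4 MHz.
51.3 MHz mod fs = 10.3 MHz.
10.3 MHz > fs/2 = 10.25 MHz, folds to fs − 10.3 MHz = 10.2 MHz.
24.9 MHz and 36.6 MHz both map to 4.4 MHz.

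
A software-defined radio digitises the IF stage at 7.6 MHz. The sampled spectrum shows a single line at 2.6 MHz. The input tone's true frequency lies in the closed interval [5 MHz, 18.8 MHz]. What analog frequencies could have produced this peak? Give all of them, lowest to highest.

5 MHz, 10.2 MHz, 12.6 MHz, 17.8 MHz

Frequencies that alias to 2.6 MHz are k·fs ± 2.6 MHz for integer k ≥ 0.
k=0: 2.6 MHz.
k=1: 5 MHz, 10.2 MHz.
k=2: 12.6 MHz, 17.8 MHz.
k=3: 20.2 MHz, 25.4 MHz.
Within [5 MHz, 18.8 MHz]: 5 MHz, 10.2 MHz, 12.6 MHz, 17.8 MHz.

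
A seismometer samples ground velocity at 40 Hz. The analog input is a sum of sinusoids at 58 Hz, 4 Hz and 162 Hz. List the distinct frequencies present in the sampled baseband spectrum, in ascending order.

2 Hz, 4 Hz, 18 Hz

fs/2 = 20 Hz.
58 Hz mod fs = 18 Hz.
18 Hz ≤ fs/2 = 20 Hz, appears at 18 Hz.
4 Hz ≤ fs/2 = 20 Hz, passes unchanged.
162 Hz mod fs = 2 Hz.
2 Hz ≤ fs/2 = 20 Hz, appears at 2 Hz.
Distinct values: {2 Hz, 4 Hz, 18 Hz}.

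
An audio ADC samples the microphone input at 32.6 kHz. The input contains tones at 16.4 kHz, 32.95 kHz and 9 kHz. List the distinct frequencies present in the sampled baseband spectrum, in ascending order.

0.35 kHz, 9 kHz, 16.2 kHz

fs/2 = 16.3 kHz.
16.4 kHz > fs/2 = 16.3 kHz, folds to fs − 16.4 kHz = 16.2 kHz.
32.95 kHz mod fs = 0.35 kHz.
0.35 kHz ≤ fs/2 = 16.3 kHz, appears at 0.35 kHz.
9 kHz ≤ fs/2 = 16.3 kHz, passes unchanged.
Distinct values: {0.35 kHz, 9 kHz, 16.2 kHz}.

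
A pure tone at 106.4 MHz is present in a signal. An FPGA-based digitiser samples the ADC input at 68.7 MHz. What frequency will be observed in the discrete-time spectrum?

31 MHz

106.4 MHz mod fs = 37.7 MHz.
37.7 MHz > fs/2 = 34.35 MHz, folds to fs − 37.7 MHz = 31 MHz.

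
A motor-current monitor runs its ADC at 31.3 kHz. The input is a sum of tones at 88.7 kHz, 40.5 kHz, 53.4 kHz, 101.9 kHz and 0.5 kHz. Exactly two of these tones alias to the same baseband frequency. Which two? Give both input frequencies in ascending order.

fs/2 = 15.65 kHz.
88.7 kHz mod fs = 26.1 kHz.
26.1 kHz > fs/2 = 15.65 kHz, folds to fs − 26.1 kHz = 5.2 kHz.
40.5 kHz mod fs = 9.2 kHz.
9.2 kHz ≤ fs/2 = 15.65 kHz, appears at 9.2 kHz.
53.4 kHz mod fs = 22.1 kHz.
22.1 kHz > fs/2 = 15.65 kHz, folds to fs − 22.1 kHz = 9.2 kHz.
101.9 kHz mod fs = 8 kHz.
8 kHz ≤ fs/2 = 15.65 kHz, appears at 8 kHz.
0.5 kHz ≤ fs/2 = 15.65 kHz, passes unchanged.
40.5 kHz and 53.4 kHz both map to 9.2 kHz.

40.5 kHz, 53.4 kHz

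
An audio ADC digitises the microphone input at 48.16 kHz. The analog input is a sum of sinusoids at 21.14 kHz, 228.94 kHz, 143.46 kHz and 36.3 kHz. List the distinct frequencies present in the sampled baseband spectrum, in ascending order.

fs/2 = 24.08 kHz.
21.14 kHz ≤ fs/2 = 24.08 kHz, passes unchanged.
228.94 kHz mod fs = 36.3 kHz.
36.3 kHz > fs/2 = 24.08 kHz, folds to fs − 36.3 kHz = 11.86 kHz.
143.46 kHz mod fs = 47.14 kHz.
47.14 kHz > fs/2 = 24.08 kHz, folds to fs − 47.14 kHz = 1.02 kHz.
36.3 kHz > fs/2 = 24.08 kHz, folds to fs − 36.3 kHz = 11.86 kHz.
Distinct values: {1.02 kHz, 11.86 kHz, 21.14 kHz}.

1.02 kHz, 11.86 kHz, 21.14 kHz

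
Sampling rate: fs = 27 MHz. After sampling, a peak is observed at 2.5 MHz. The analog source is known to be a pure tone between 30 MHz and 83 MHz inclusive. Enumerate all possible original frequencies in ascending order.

Frequencies that alias to 2.5 MHz are k·fs ± 2.5 MHz for integer k ≥ 0.
k=0: 2.5 MHz.
k=1: 24.5 MHz, 29.5 MHz.
k=2: 51.5 MHz, 56.5 MHz.
k=3: 78.5 MHz, 83.5 MHz.
k=4: 105.5 MHz, 110.5 MHz.
Within [30 MHz, 83 MHz]: 51.5 MHz, 56.5 MHz, 78.5 MHz.

51.5 MHz, 56.5 MHz, 78.5 MHz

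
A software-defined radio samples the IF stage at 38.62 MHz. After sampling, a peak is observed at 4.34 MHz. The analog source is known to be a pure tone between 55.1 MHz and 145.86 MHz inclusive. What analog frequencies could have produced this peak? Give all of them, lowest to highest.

72.9 MHz, 81.58 MHz, 111.52 MHz, 120.2 MHz

Frequencies that alias to 4.34 MHz are k·fs ± 4.34 MHz for integer k ≥ 0.
k=0: 4.34 MHz.
k=1: 34.28 MHz, 42.96 MHz.
k=2: 72.9 MHz, 81.58 MHz.
k=3: 111.52 MHz, 120.2 MHz.
k=4: 150.14 MHz, 158.82 MHz.
Within [55.1 MHz, 145.86 MHz]: 72.9 MHz, 81.58 MHz, 111.52 MHz, 120.2 MHz.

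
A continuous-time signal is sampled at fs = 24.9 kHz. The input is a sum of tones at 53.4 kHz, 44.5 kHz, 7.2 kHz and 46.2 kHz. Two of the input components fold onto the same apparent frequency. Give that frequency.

3.6 kHz

fs/2 = 12.45 kHz.
53.4 kHz mod fs = 3.6 kHz.
3.6 kHz ≤ fs/2 = 12.45 kHz, appears at 3.6 kHz.
44.5 kHz mod fs = 19.6 kHz.
19.6 kHz > fs/2 = 12.45 kHz, folds to fs − 19.6 kHz = 5.3 kHz.
7.2 kHz ≤ fs/2 = 12.45 kHz, passes unchanged.
46.2 kHz mod fs = 21.3 kHz.
21.3 kHz > fs/2 = 12.45 kHz, folds to fs − 21.3 kHz = 3.6 kHz.
46.2 kHz and 53.4 kHz both map to 3.6 kHz.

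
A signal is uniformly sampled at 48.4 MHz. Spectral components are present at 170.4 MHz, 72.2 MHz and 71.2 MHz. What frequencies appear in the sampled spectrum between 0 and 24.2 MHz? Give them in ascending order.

22.8 MHz, 23.2 MHz, 23.8 MHz

fs/2 = 24.2 MHz.
170.4 MHz mod fs = 25.2 MHz.
25.2 MHz > fs/2 = 24.2 MHz, folds to fs − 25.2 MHz = 23.2 MHz.
72.2 MHz mod fs = 23.8 MHz.
23.8 MHz ≤ fs/2 = 24.2 MHz, appears at 23.8 MHz.
71.2 MHz mod fs = 22.8 MHz.
22.8 MHz ≤ fs/2 = 24.2 MHz, appears at 22.8 MHz.
Distinct values: {22.8 MHz, 23.2 MHz, 23.8 MHz}.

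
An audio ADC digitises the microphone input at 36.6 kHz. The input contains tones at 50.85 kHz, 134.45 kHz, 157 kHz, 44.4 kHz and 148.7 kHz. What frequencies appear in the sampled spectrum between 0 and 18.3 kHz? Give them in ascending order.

2.3 kHz, 7.8 kHz, 10.6 kHz, 11.95 kHz, 14.25 kHz

fs/2 = 18.3 kHz.
50.85 kHz mod fs = 14.25 kHz.
14.25 kHz ≤ fs/2 = 18.3 kHz, appears at 14.25 kHz.
134.45 kHz mod fs = 24.65 kHz.
24.65 kHz > fs/2 = 18.3 kHz, folds to fs − 24.65 kHz = 11.95 kHz.
157 kHz mod fs = 10.6 kHz.
10.6 kHz ≤ fs/2 = 18.3 kHz, appears at 10.6 kHz.
44.4 kHz mod fs = 7.8 kHz.
7.8 kHz ≤ fs/2 = 18.3 kHz, appears at 7.8 kHz.
148.7 kHz mod fs = 2.3 kHz.
2.3 kHz ≤ fs/2 = 18.3 kHz, appears at 2.3 kHz.
Distinct values: {2.3 kHz, 7.8 kHz, 10.6 kHz, 11.95 kHz, 14.25 kHz}.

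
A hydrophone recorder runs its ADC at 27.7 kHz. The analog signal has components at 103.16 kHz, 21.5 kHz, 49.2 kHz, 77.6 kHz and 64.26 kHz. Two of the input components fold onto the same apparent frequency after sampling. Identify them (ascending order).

21.5 kHz, 49.2 kHz

fs/2 = 13.85 kHz.
103.16 kHz mod fs = 20.06 kHz.
20.06 kHz > fs/2 = 13.85 kHz, folds to fs − 20.06 kHz = 7.64 kHz.
21.5 kHz > fs/2 = 13.85 kHz, folds to fs − 21.5 kHz = 6.2 kHz.
49.2 kHz mod fs = 21.5 kHz.
21.5 kHz > fs/2 = 13.85 kHz, folds to fs − 21.5 kHz = 6.2 kHz.
77.6 kHz mod fs = 22.2 kHz.
22.2 kHz > fs/2 = 13.85 kHz, folds to fs − 22.2 kHz = 5.5 kHz.
64.26 kHz mod fs = 8.86 kHz.
8.86 kHz ≤ fs/2 = 13.85 kHz, appears at 8.86 kHz.
21.5 kHz and 49.2 kHz both map to 6.2 kHz.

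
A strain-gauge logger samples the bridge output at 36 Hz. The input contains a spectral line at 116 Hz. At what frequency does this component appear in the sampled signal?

8 Hz

116 Hz mod fs = 8 Hz.
8 Hz ≤ fs/2 = 18 Hz, appears at 8 Hz.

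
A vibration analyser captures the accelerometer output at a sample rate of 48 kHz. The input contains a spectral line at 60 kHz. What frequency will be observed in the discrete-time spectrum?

60 kHz mod fs = 12 kHz.
12 kHz ≤ fs/2 = 24 kHz, appears at 12 kHz.

12 kHz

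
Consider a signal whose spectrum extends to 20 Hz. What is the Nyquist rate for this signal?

Nyquist rate = 2 × 20 Hz = 40 Hz.

40 Hz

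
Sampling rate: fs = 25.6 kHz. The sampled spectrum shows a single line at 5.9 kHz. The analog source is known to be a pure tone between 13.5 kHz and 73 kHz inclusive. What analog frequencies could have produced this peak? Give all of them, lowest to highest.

19.7 kHz, 31.5 kHz, 45.3 kHz, 57.1 kHz, 70.9 kHz

Frequencies that alias to 5.9 kHz are k·fs ± 5.9 kHz for integer k ≥ 0.
k=0: 5.9 kHz.
k=1: 19.7 kHz, 31.5 kHz.
k=2: 45.3 kHz, 57.1 kHz.
k=3: 70.9 kHz, 82.7 kHz.
k=4: 96.5 kHz, 108.3 kHz.
Within [13.5 kHz, 73 kHz]: 19.7 kHz, 31.5 kHz, 45.3 kHz, 57.1 kHz, 70.9 kHz.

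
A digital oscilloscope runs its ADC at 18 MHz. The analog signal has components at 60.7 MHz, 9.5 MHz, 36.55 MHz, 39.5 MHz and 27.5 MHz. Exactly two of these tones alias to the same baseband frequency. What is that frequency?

8.5 MHz

fs/2 = 9 MHz.
60.7 MHz mod fs = 6.7 MHz.
6.7 MHz ≤ fs/2 = 9 MHz, appears at 6.7 MHz.
9.5 MHz > fs/2 = 9 MHz, folds to fs − 9.5 MHz = 8.5 MHz.
36.55 MHz mod fs = 0.55 MHz.
0.55 MHz ≤ fs/2 = 9 MHz, appears at 0.55 MHz.
39.5 MHz mod fs = 3.5 MHz.
3.5 MHz ≤ fs/2 = 9 MHz, appears at 3.5 MHz.
27.5 MHz mod fs = 9.5 MHz.
9.5 MHz > fs/2 = 9 MHz, folds to fs − 9.5 MHz = 8.5 MHz.
9.5 MHz and 27.5 MHz both map to 8.5 MHz.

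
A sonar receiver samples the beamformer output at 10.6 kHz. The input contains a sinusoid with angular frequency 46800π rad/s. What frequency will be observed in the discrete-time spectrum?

2.2 kHz

ω = 46800π rad/s → f = ω/(2π) = 23400 Hz = 23.4 kHz.
23.4 kHz mod fs = 2.2 kHz.
2.2 kHz ≤ fs/2 = 5.3 kHz, appears at 2.2 kHz.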